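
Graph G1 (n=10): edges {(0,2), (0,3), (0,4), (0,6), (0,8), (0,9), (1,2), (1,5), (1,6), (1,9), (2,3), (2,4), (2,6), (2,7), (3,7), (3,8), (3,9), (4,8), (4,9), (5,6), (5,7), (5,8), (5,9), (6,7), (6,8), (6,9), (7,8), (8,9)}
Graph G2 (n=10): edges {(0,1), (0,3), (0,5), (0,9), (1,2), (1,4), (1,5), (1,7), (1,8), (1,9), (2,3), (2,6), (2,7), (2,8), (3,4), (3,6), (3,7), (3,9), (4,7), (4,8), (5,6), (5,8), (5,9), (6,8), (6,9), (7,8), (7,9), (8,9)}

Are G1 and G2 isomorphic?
Yes, isomorphic

The graphs are isomorphic.
One valid mapping φ: V(G1) → V(G2): 0→7, 1→0, 2→3, 3→2, 4→4, 5→5, 6→9, 7→6, 8→8, 9→1

Verify φ preserves adjacency — for each edge of G1, its image is an edge of G2:
  (0,2) → (φ(0),φ(2)) = (3,7) ∈ E(G2) ✓
  (0,3) → (φ(0),φ(3)) = (2,7) ∈ E(G2) ✓
  (0,4) → (φ(0),φ(4)) = (4,7) ∈ E(G2) ✓
  (0,6) → (φ(0),φ(6)) = (7,9) ∈ E(G2) ✓
  (0,8) → (φ(0),φ(8)) = (7,8) ∈ E(G2) ✓
  (0,9) → (φ(0),φ(9)) = (1,7) ∈ E(G2) ✓
  (1,2) → (φ(1),φ(2)) = (0,3) ∈ E(G2) ✓
  (1,5) → (φ(1),φ(5)) = (0,5) ∈ E(G2) ✓
  (1,6) → (φ(1),φ(6)) = (0,9) ∈ E(G2) ✓
  (1,9) → (φ(1),φ(9)) = (0,1) ∈ E(G2) ✓
  (2,3) → (φ(2),φ(3)) = (2,3) ∈ E(G2) ✓
  (2,4) → (φ(2),φ(4)) = (3,4) ∈ E(G2) ✓
  (2,6) → (φ(2),φ(6)) = (3,9) ∈ E(G2) ✓
  (2,7) → (φ(2),φ(7)) = (3,6) ∈ E(G2) ✓
  (3,7) → (φ(3),φ(7)) = (2,6) ∈ E(G2) ✓
  (3,8) → (φ(3),φ(8)) = (2,8) ∈ E(G2) ✓
  (3,9) → (φ(3),φ(9)) = (1,2) ∈ E(G2) ✓
  (4,8) → (φ(4),φ(8)) = (4,8) ∈ E(G2) ✓
  (4,9) → (φ(4),φ(9)) = (1,4) ∈ E(G2) ✓
  (5,6) → (φ(5),φ(6)) = (5,9) ∈ E(G2) ✓
  (5,7) → (φ(5),φ(7)) = (5,6) ∈ E(G2) ✓
  (5,8) → (φ(5),φ(8)) = (5,8) ∈ E(G2) ✓
  (5,9) → (φ(5),φ(9)) = (1,5) ∈ E(G2) ✓
  (6,7) → (φ(6),φ(7)) = (6,9) ∈ E(G2) ✓
  (6,8) → (φ(6),φ(8)) = (8,9) ∈ E(G2) ✓
  (6,9) → (φ(6),φ(9)) = (1,9) ∈ E(G2) ✓
  (7,8) → (φ(7),φ(8)) = (6,8) ∈ E(G2) ✓
  (8,9) → (φ(8),φ(9)) = (1,8) ∈ E(G2) ✓
All 28 edges of G1 map to edges of G2, and |E(G1)| = |E(G2)| = 28, so φ is a bijection on edges as well as vertices. Hence G1 ≅ G2.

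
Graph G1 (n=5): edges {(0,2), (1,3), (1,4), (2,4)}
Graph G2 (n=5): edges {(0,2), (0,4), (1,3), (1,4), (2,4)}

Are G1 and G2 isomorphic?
No, not isomorphic

The graphs are NOT isomorphic.

Counting edges: G1 has 4 edge(s); G2 has 5 edge(s).
Edge count is an isomorphism invariant (a bijection on vertices induces a bijection on edges), so differing edge counts rule out isomorphism.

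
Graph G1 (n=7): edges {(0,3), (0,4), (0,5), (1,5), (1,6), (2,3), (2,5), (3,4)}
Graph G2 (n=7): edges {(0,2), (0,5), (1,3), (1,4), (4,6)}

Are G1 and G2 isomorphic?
No, not isomorphic

The graphs are NOT isomorphic.

Connected components of G1: 1 component(s) with vertex sets [[0, 1, 2, 3, 4, 5, 6]], sizes [7].
Connected components of G2: 2 component(s) with vertex sets [[0, 2, 5], [1, 3, 4, 6]], sizes [3, 4].
The number of connected components (and the multiset of component sizes) is an isomorphism invariant — an isomorphism maps each component of G1 bijectively onto a component of G2. Since G1 has 1 component(s) and G2 has 2, they cannot be isomorphic.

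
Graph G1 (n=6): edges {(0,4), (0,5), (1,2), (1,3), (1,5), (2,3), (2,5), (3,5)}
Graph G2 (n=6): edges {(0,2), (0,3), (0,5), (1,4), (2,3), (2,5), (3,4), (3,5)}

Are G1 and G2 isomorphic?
Yes, isomorphic

The graphs are isomorphic.
One valid mapping φ: V(G1) → V(G2): 0→4, 1→2, 2→5, 3→0, 4→1, 5→3

Verify φ preserves adjacency — for each edge of G1, its image is an edge of G2:
  (0,4) → (φ(0),φ(4)) = (1,4) ∈ E(G2) ✓
  (0,5) → (φ(0),φ(5)) = (3,4) ∈ E(G2) ✓
  (1,2) → (φ(1),φ(2)) = (2,5) ∈ E(G2) ✓
  (1,3) → (φ(1),φ(3)) = (0,2) ∈ E(G2) ✓
  (1,5) → (φ(1),φ(5)) = (2,3) ∈ E(G2) ✓
  (2,3) → (φ(2),φ(3)) = (0,5) ∈ E(G2) ✓
  (2,5) → (φ(2),φ(5)) = (3,5) ∈ E(G2) ✓
  (3,5) → (φ(3),φ(5)) = (0,3) ∈ E(G2) ✓
All 8 edges of G1 map to edges of G2, and |E(G1)| = |E(G2)| = 8, so φ is a bijection on edges as well as vertices. Hence G1 ≅ G2.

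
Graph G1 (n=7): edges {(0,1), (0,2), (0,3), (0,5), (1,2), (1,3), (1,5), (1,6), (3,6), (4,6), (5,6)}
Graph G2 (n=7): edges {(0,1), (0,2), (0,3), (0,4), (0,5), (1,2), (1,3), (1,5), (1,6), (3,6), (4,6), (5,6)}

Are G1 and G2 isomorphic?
No, not isomorphic

The graphs are NOT isomorphic.

Counting edges: G1 has 11 edge(s); G2 has 12 edge(s).
Edge count is an isomorphism invariant (a bijection on vertices induces a bijection on edges), so differing edge counts rule out isomorphism.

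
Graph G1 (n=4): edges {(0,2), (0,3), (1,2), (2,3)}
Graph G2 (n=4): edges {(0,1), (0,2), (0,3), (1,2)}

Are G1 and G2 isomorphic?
Yes, isomorphic

The graphs are isomorphic.
One valid mapping φ: V(G1) → V(G2): 0→2, 1→3, 2→0, 3→1

Verify φ preserves adjacency — for each edge of G1, its image is an edge of G2:
  (0,2) → (φ(0),φ(2)) = (0,2) ∈ E(G2) ✓
  (0,3) → (φ(0),φ(3)) = (1,2) ∈ E(G2) ✓
  (1,2) → (φ(1),φ(2)) = (0,3) ∈ E(G2) ✓
  (2,3) → (φ(2),φ(3)) = (0,1) ∈ E(G2) ✓
All 4 edges of G1 map to edges of G2, and |E(G1)| = |E(G2)| = 4, so φ is a bijection on edges as well as vertices. Hence G1 ≅ G2.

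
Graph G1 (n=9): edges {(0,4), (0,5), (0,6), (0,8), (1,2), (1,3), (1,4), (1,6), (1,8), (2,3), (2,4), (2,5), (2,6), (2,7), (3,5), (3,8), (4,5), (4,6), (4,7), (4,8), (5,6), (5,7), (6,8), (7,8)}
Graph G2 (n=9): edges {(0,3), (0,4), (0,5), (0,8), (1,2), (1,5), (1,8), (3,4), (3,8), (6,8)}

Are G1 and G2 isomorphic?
No, not isomorphic

The graphs are NOT isomorphic.

Counting triangles (3-cliques): G1 has 22, G2 has 2.
Triangle count is an isomorphism invariant, so differing triangle counts rule out isomorphism.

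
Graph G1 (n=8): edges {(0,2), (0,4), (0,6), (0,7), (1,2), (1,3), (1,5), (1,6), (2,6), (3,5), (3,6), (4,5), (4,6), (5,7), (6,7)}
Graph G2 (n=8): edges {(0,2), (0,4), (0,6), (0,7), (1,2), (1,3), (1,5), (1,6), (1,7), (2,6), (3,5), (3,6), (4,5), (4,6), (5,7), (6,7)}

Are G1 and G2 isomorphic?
No, not isomorphic

The graphs are NOT isomorphic.

Counting edges: G1 has 15 edge(s); G2 has 16 edge(s).
Edge count is an isomorphism invariant (a bijection on vertices induces a bijection on edges), so differing edge counts rule out isomorphism.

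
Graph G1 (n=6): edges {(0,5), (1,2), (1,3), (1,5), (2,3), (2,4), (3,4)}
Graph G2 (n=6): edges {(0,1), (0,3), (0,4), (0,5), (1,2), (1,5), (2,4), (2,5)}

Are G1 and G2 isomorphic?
No, not isomorphic

The graphs are NOT isomorphic.

Degrees in G1: deg(0)=1, deg(1)=3, deg(2)=3, deg(3)=3, deg(4)=2, deg(5)=2.
Sorted degree sequence of G1: [3, 3, 3, 2, 2, 1].
Degrees in G2: deg(0)=4, deg(1)=3, deg(2)=3, deg(3)=1, deg(4)=2, deg(5)=3.
Sorted degree sequence of G2: [4, 3, 3, 3, 2, 1].
The (sorted) degree sequence is an isomorphism invariant, so since G1 and G2 have different degree sequences they cannot be isomorphic.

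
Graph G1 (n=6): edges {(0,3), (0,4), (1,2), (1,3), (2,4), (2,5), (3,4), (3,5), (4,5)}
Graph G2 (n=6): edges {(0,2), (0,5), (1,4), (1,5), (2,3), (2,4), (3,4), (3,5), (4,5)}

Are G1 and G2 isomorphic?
Yes, isomorphic

The graphs are isomorphic.
One valid mapping φ: V(G1) → V(G2): 0→1, 1→0, 2→2, 3→5, 4→4, 5→3

Verify φ preserves adjacency — for each edge of G1, its image is an edge of G2:
  (0,3) → (φ(0),φ(3)) = (1,5) ∈ E(G2) ✓
  (0,4) → (φ(0),φ(4)) = (1,4) ∈ E(G2) ✓
  (1,2) → (φ(1),φ(2)) = (0,2) ∈ E(G2) ✓
  (1,3) → (φ(1),φ(3)) = (0,5) ∈ E(G2) ✓
  (2,4) → (φ(2),φ(4)) = (2,4) ∈ E(G2) ✓
  (2,5) → (φ(2),φ(5)) = (2,3) ∈ E(G2) ✓
  (3,4) → (φ(3),φ(4)) = (4,5) ∈ E(G2) ✓
  (3,5) → (φ(3),φ(5)) = (3,5) ∈ E(G2) ✓
  (4,5) → (φ(4),φ(5)) = (3,4) ∈ E(G2) ✓
All 9 edges of G1 map to edges of G2, and |E(G1)| = |E(G2)| = 9, so φ is a bijection on edges as well as vertices. Hence G1 ≅ G2.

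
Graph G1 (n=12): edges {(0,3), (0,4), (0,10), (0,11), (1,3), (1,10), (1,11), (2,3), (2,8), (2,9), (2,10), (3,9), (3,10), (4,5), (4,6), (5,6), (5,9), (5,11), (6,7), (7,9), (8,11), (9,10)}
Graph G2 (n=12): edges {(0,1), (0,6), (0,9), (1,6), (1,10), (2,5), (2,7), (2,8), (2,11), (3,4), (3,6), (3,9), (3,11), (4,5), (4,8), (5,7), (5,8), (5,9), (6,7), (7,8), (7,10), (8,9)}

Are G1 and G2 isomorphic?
Yes, isomorphic

The graphs are isomorphic.
One valid mapping φ: V(G1) → V(G2): 0→9, 1→4, 2→2, 3→8, 4→0, 5→6, 6→1, 7→10, 8→11, 9→7, 10→5, 11→3

Verify φ preserves adjacency — for each edge of G1, its image is an edge of G2:
  (0,3) → (φ(0),φ(3)) = (8,9) ∈ E(G2) ✓
  (0,4) → (φ(0),φ(4)) = (0,9) ∈ E(G2) ✓
  (0,10) → (φ(0),φ(10)) = (5,9) ∈ E(G2) ✓
  (0,11) → (φ(0),φ(11)) = (3,9) ∈ E(G2) ✓
  (1,3) → (φ(1),φ(3)) = (4,8) ∈ E(G2) ✓
  (1,10) → (φ(1),φ(10)) = (4,5) ∈ E(G2) ✓
  (1,11) → (φ(1),φ(11)) = (3,4) ∈ E(G2) ✓
  (2,3) → (φ(2),φ(3)) = (2,8) ∈ E(G2) ✓
  (2,8) → (φ(2),φ(8)) = (2,11) ∈ E(G2) ✓
  (2,9) → (φ(2),φ(9)) = (2,7) ∈ E(G2) ✓
  (2,10) → (φ(2),φ(10)) = (2,5) ∈ E(G2) ✓
  (3,9) → (φ(3),φ(9)) = (7,8) ∈ E(G2) ✓
  (3,10) → (φ(3),φ(10)) = (5,8) ∈ E(G2) ✓
  (4,5) → (φ(4),φ(5)) = (0,6) ∈ E(G2) ✓
  (4,6) → (φ(4),φ(6)) = (0,1) ∈ E(G2) ✓
  (5,6) → (φ(5),φ(6)) = (1,6) ∈ E(G2) ✓
  (5,9) → (φ(5),φ(9)) = (6,7) ∈ E(G2) ✓
  (5,11) → (φ(5),φ(11)) = (3,6) ∈ E(G2) ✓
  (6,7) → (φ(6),φ(7)) = (1,10) ∈ E(G2) ✓
  (7,9) → (φ(7),φ(9)) = (7,10) ∈ E(G2) ✓
  (8,11) → (φ(8),φ(11)) = (3,11) ∈ E(G2) ✓
  (9,10) → (φ(9),φ(10)) = (5,7) ∈ E(G2) ✓
All 22 edges of G1 map to edges of G2, and |E(G1)| = |E(G2)| = 22, so φ is a bijection on edges as well as vertices. Hence G1 ≅ G2.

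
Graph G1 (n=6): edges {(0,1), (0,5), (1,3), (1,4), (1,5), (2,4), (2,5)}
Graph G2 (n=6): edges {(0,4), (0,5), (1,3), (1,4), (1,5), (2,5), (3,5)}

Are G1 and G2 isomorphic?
Yes, isomorphic

The graphs are isomorphic.
One valid mapping φ: V(G1) → V(G2): 0→3, 1→5, 2→4, 3→2, 4→0, 5→1

Verify φ preserves adjacency — for each edge of G1, its image is an edge of G2:
  (0,1) → (φ(0),φ(1)) = (3,5) ∈ E(G2) ✓
  (0,5) → (φ(0),φ(5)) = (1,3) ∈ E(G2) ✓
  (1,3) → (φ(1),φ(3)) = (2,5) ∈ E(G2) ✓
  (1,4) → (φ(1),φ(4)) = (0,5) ∈ E(G2) ✓
  (1,5) → (φ(1),φ(5)) = (1,5) ∈ E(G2) ✓
  (2,4) → (φ(2),φ(4)) = (0,4) ∈ E(G2) ✓
  (2,5) → (φ(2),φ(5)) = (1,4) ∈ E(G2) ✓
All 7 edges of G1 map to edges of G2, and |E(G1)| = |E(G2)| = 7, so φ is a bijection on edges as well as vertices. Hence G1 ≅ G2.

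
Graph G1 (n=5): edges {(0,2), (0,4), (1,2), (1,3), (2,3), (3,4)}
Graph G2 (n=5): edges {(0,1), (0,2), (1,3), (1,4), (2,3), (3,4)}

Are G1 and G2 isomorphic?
Yes, isomorphic

The graphs are isomorphic.
One valid mapping φ: V(G1) → V(G2): 0→2, 1→4, 2→3, 3→1, 4→0

Verify φ preserves adjacency — for each edge of G1, its image is an edge of G2:
  (0,2) → (φ(0),φ(2)) = (2,3) ∈ E(G2) ✓
  (0,4) → (φ(0),φ(4)) = (0,2) ∈ E(G2) ✓
  (1,2) → (φ(1),φ(2)) = (3,4) ∈ E(G2) ✓
  (1,3) → (φ(1),φ(3)) = (1,4) ∈ E(G2) ✓
  (2,3) → (φ(2),φ(3)) = (1,3) ∈ E(G2) ✓
  (3,4) → (φ(3),φ(4)) = (0,1) ∈ E(G2) ✓
All 6 edges of G1 map to edges of G2, and |E(G1)| = |E(G2)| = 6, so φ is a bijection on edges as well as vertices. Hence G1 ≅ G2.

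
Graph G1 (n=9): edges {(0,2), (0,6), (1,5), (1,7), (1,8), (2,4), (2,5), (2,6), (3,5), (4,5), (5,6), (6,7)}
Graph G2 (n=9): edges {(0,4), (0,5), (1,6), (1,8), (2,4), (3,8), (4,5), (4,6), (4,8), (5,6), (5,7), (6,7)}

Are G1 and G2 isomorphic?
Yes, isomorphic

The graphs are isomorphic.
One valid mapping φ: V(G1) → V(G2): 0→7, 1→8, 2→5, 3→2, 4→0, 5→4, 6→6, 7→1, 8→3

Verify φ preserves adjacency — for each edge of G1, its image is an edge of G2:
  (0,2) → (φ(0),φ(2)) = (5,7) ∈ E(G2) ✓
  (0,6) → (φ(0),φ(6)) = (6,7) ∈ E(G2) ✓
  (1,5) → (φ(1),φ(5)) = (4,8) ∈ E(G2) ✓
  (1,7) → (φ(1),φ(7)) = (1,8) ∈ E(G2) ✓
  (1,8) → (φ(1),φ(8)) = (3,8) ∈ E(G2) ✓
  (2,4) → (φ(2),φ(4)) = (0,5) ∈ E(G2) ✓
  (2,5) → (φ(2),φ(5)) = (4,5) ∈ E(G2) ✓
  (2,6) → (φ(2),φ(6)) = (5,6) ∈ E(G2) ✓
  (3,5) → (φ(3),φ(5)) = (2,4) ∈ E(G2) ✓
  (4,5) → (φ(4),φ(5)) = (0,4) ∈ E(G2) ✓
  (5,6) → (φ(5),φ(6)) = (4,6) ∈ E(G2) ✓
  (6,7) → (φ(6),φ(7)) = (1,6) ∈ E(G2) ✓
All 12 edges of G1 map to edges of G2, and |E(G1)| = |E(G2)| = 12, so φ is a bijection on edges as well as vertices. Hence G1 ≅ G2.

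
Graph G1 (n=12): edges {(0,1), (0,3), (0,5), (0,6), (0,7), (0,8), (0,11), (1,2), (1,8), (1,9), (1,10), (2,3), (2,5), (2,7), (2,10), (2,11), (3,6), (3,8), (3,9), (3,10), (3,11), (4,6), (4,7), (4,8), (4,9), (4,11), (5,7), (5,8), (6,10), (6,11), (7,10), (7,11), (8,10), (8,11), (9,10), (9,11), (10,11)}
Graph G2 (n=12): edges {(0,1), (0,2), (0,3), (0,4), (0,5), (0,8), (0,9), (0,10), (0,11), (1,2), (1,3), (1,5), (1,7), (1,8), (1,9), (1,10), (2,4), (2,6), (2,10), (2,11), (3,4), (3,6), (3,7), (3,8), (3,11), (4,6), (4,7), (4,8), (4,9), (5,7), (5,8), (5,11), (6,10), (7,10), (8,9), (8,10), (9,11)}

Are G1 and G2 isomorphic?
Yes, isomorphic

The graphs are isomorphic.
One valid mapping φ: V(G1) → V(G2): 0→4, 1→7, 2→10, 3→8, 4→11, 5→6, 6→9, 7→2, 8→3, 9→5, 10→1, 11→0

Verify φ preserves adjacency — for each edge of G1, its image is an edge of G2:
  (0,1) → (φ(0),φ(1)) = (4,7) ∈ E(G2) ✓
  (0,3) → (φ(0),φ(3)) = (4,8) ∈ E(G2) ✓
  (0,5) → (φ(0),φ(5)) = (4,6) ∈ E(G2) ✓
  (0,6) → (φ(0),φ(6)) = (4,9) ∈ E(G2) ✓
  (0,7) → (φ(0),φ(7)) = (2,4) ∈ E(G2) ✓
  (0,8) → (φ(0),φ(8)) = (3,4) ∈ E(G2) ✓
  (0,11) → (φ(0),φ(11)) = (0,4) ∈ E(G2) ✓
  (1,2) → (φ(1),φ(2)) = (7,10) ∈ E(G2) ✓
  (1,8) → (φ(1),φ(8)) = (3,7) ∈ E(G2) ✓
  (1,9) → (φ(1),φ(9)) = (5,7) ∈ E(G2) ✓
  (1,10) → (φ(1),φ(10)) = (1,7) ∈ E(G2) ✓
  (2,3) → (φ(2),φ(3)) = (8,10) ∈ E(G2) ✓
  (2,5) → (φ(2),φ(5)) = (6,10) ∈ E(G2) ✓
  (2,7) → (φ(2),φ(7)) = (2,10) ∈ E(G2) ✓
  (2,10) → (φ(2),φ(10)) = (1,10) ∈ E(G2) ✓
  (2,11) → (φ(2),φ(11)) = (0,10) ∈ E(G2) ✓
  (3,6) → (φ(3),φ(6)) = (8,9) ∈ E(G2) ✓
  (3,8) → (φ(3),φ(8)) = (3,8) ∈ E(G2) ✓
  (3,9) → (φ(3),φ(9)) = (5,8) ∈ E(G2) ✓
  (3,10) → (φ(3),φ(10)) = (1,8) ∈ E(G2) ✓
  (3,11) → (φ(3),φ(11)) = (0,8) ∈ E(G2) ✓
  (4,6) → (φ(4),φ(6)) = (9,11) ∈ E(G2) ✓
  (4,7) → (φ(4),φ(7)) = (2,11) ∈ E(G2) ✓
  (4,8) → (φ(4),φ(8)) = (3,11) ∈ E(G2) ✓
  (4,9) → (φ(4),φ(9)) = (5,11) ∈ E(G2) ✓
  (4,11) → (φ(4),φ(11)) = (0,11) ∈ E(G2) ✓
  (5,7) → (φ(5),φ(7)) = (2,6) ∈ E(G2) ✓
  (5,8) → (φ(5),φ(8)) = (3,6) ∈ E(G2) ✓
  (6,10) → (φ(6),φ(10)) = (1,9) ∈ E(G2) ✓
  (6,11) → (φ(6),φ(11)) = (0,9) ∈ E(G2) ✓
  (7,10) → (φ(7),φ(10)) = (1,2) ∈ E(G2) ✓
  (7,11) → (φ(7),φ(11)) = (0,2) ∈ E(G2) ✓
  (8,10) → (φ(8),φ(10)) = (1,3) ∈ E(G2) ✓
  (8,11) → (φ(8),φ(11)) = (0,3) ∈ E(G2) ✓
  (9,10) → (φ(9),φ(10)) = (1,5) ∈ E(G2) ✓
  (9,11) → (φ(9),φ(11)) = (0,5) ∈ E(G2) ✓
  (10,11) → (φ(10),φ(11)) = (0,1) ∈ E(G2) ✓
All 37 edges of G1 map to edges of G2, and |E(G1)| = |E(G2)| = 37, so φ is a bijection on edges as well as vertices. Hence G1 ≅ G2.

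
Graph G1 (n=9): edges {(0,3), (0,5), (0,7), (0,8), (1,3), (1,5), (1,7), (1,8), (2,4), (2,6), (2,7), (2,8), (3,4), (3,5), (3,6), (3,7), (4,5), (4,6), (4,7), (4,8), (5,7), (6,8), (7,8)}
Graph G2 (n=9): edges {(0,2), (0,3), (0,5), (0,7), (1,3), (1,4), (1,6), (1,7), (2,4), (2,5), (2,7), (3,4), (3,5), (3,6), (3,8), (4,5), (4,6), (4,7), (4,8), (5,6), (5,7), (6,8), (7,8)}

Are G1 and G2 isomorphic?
Yes, isomorphic

The graphs are isomorphic.
One valid mapping φ: V(G1) → V(G2): 0→8, 1→1, 2→2, 3→3, 4→5, 5→6, 6→0, 7→4, 8→7

Verify φ preserves adjacency — for each edge of G1, its image is an edge of G2:
  (0,3) → (φ(0),φ(3)) = (3,8) ∈ E(G2) ✓
  (0,5) → (φ(0),φ(5)) = (6,8) ∈ E(G2) ✓
  (0,7) → (φ(0),φ(7)) = (4,8) ∈ E(G2) ✓
  (0,8) → (φ(0),φ(8)) = (7,8) ∈ E(G2) ✓
  (1,3) → (φ(1),φ(3)) = (1,3) ∈ E(G2) ✓
  (1,5) → (φ(1),φ(5)) = (1,6) ∈ E(G2) ✓
  (1,7) → (φ(1),φ(7)) = (1,4) ∈ E(G2) ✓
  (1,8) → (φ(1),φ(8)) = (1,7) ∈ E(G2) ✓
  (2,4) → (φ(2),φ(4)) = (2,5) ∈ E(G2) ✓
  (2,6) → (φ(2),φ(6)) = (0,2) ∈ E(G2) ✓
  (2,7) → (φ(2),φ(7)) = (2,4) ∈ E(G2) ✓
  (2,8) → (φ(2),φ(8)) = (2,7) ∈ E(G2) ✓
  (3,4) → (φ(3),φ(4)) = (3,5) ∈ E(G2) ✓
  (3,5) → (φ(3),φ(5)) = (3,6) ∈ E(G2) ✓
  (3,6) → (φ(3),φ(6)) = (0,3) ∈ E(G2) ✓
  (3,7) → (φ(3),φ(7)) = (3,4) ∈ E(G2) ✓
  (4,5) → (φ(4),φ(5)) = (5,6) ∈ E(G2) ✓
  (4,6) → (φ(4),φ(6)) = (0,5) ∈ E(G2) ✓
  (4,7) → (φ(4),φ(7)) = (4,5) ∈ E(G2) ✓
  (4,8) → (φ(4),φ(8)) = (5,7) ∈ E(G2) ✓
  (5,7) → (φ(5),φ(7)) = (4,6) ∈ E(G2) ✓
  (6,8) → (φ(6),φ(8)) = (0,7) ∈ E(G2) ✓
  (7,8) → (φ(7),φ(8)) = (4,7) ∈ E(G2) ✓
All 23 edges of G1 map to edges of G2, and |E(G1)| = |E(G2)| = 23, so φ is a bijection on edges as well as vertices. Hence G1 ≅ G2.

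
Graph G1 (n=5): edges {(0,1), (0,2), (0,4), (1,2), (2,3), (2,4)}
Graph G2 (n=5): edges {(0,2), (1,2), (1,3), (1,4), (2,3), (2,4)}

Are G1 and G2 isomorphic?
Yes, isomorphic

The graphs are isomorphic.
One valid mapping φ: V(G1) → V(G2): 0→1, 1→3, 2→2, 3→0, 4→4

Verify φ preserves adjacency — for each edge of G1, its image is an edge of G2:
  (0,1) → (φ(0),φ(1)) = (1,3) ∈ E(G2) ✓
  (0,2) → (φ(0),φ(2)) = (1,2) ∈ E(G2) ✓
  (0,4) → (φ(0),φ(4)) = (1,4) ∈ E(G2) ✓
  (1,2) → (φ(1),φ(2)) = (2,3) ∈ E(G2) ✓
  (2,3) → (φ(2),φ(3)) = (0,2) ∈ E(G2) ✓
  (2,4) → (φ(2),φ(4)) = (2,4) ∈ E(G2) ✓
All 6 edges of G1 map to edges of G2, and |E(G1)| = |E(G2)| = 6, so φ is a bijection on edges as well as vertices. Hence G1 ≅ G2.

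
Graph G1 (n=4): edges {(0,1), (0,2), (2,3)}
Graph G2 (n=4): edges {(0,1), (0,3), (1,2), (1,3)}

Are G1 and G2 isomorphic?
No, not isomorphic

The graphs are NOT isomorphic.

Degrees in G1: deg(0)=2, deg(1)=1, deg(2)=2, deg(3)=1.
Sorted degree sequence of G1: [2, 2, 1, 1].
Degrees in G2: deg(0)=2, deg(1)=3, deg(2)=1, deg(3)=2.
Sorted degree sequence of G2: [3, 2, 2, 1].
The (sorted) degree sequence is an isomorphism invariant, so since G1 and G2 have different degree sequences they cannot be isomorphic.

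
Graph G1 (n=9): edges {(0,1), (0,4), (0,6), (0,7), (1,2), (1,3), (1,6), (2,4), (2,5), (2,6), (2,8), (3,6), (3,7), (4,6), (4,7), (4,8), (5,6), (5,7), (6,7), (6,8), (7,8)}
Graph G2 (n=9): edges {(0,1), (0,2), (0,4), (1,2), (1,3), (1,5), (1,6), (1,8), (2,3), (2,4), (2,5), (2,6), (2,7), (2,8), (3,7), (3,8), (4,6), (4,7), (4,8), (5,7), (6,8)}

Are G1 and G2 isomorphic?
Yes, isomorphic

The graphs are isomorphic.
One valid mapping φ: V(G1) → V(G2): 0→3, 1→7, 2→4, 3→5, 4→8, 5→0, 6→2, 7→1, 8→6

Verify φ preserves adjacency — for each edge of G1, its image is an edge of G2:
  (0,1) → (φ(0),φ(1)) = (3,7) ∈ E(G2) ✓
  (0,4) → (φ(0),φ(4)) = (3,8) ∈ E(G2) ✓
  (0,6) → (φ(0),φ(6)) = (2,3) ∈ E(G2) ✓
  (0,7) → (φ(0),φ(7)) = (1,3) ∈ E(G2) ✓
  (1,2) → (φ(1),φ(2)) = (4,7) ∈ E(G2) ✓
  (1,3) → (φ(1),φ(3)) = (5,7) ∈ E(G2) ✓
  (1,6) → (φ(1),φ(6)) = (2,7) ∈ E(G2) ✓
  (2,4) → (φ(2),φ(4)) = (4,8) ∈ E(G2) ✓
  (2,5) → (φ(2),φ(5)) = (0,4) ∈ E(G2) ✓
  (2,6) → (φ(2),φ(6)) = (2,4) ∈ E(G2) ✓
  (2,8) → (φ(2),φ(8)) = (4,6) ∈ E(G2) ✓
  (3,6) → (φ(3),φ(6)) = (2,5) ∈ E(G2) ✓
  (3,7) → (φ(3),φ(7)) = (1,5) ∈ E(G2) ✓
  (4,6) → (φ(4),φ(6)) = (2,8) ∈ E(G2) ✓
  (4,7) → (φ(4),φ(7)) = (1,8) ∈ E(G2) ✓
  (4,8) → (φ(4),φ(8)) = (6,8) ∈ E(G2) ✓
  (5,6) → (φ(5),φ(6)) = (0,2) ∈ E(G2) ✓
  (5,7) → (φ(5),φ(7)) = (0,1) ∈ E(G2) ✓
  (6,7) → (φ(6),φ(7)) = (1,2) ∈ E(G2) ✓
  (6,8) → (φ(6),φ(8)) = (2,6) ∈ E(G2) ✓
  (7,8) → (φ(7),φ(8)) = (1,6) ∈ E(G2) ✓
All 21 edges of G1 map to edges of G2, and |E(G1)| = |E(G2)| = 21, so φ is a bijection on edges as well as vertices. Hence G1 ≅ G2.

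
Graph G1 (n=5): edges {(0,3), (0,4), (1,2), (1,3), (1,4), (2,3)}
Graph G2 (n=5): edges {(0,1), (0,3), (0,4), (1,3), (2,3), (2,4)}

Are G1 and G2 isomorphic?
Yes, isomorphic

The graphs are isomorphic.
One valid mapping φ: V(G1) → V(G2): 0→2, 1→0, 2→1, 3→3, 4→4

Verify φ preserves adjacency — for each edge of G1, its image is an edge of G2:
  (0,3) → (φ(0),φ(3)) = (2,3) ∈ E(G2) ✓
  (0,4) → (φ(0),φ(4)) = (2,4) ∈ E(G2) ✓
  (1,2) → (φ(1),φ(2)) = (0,1) ∈ E(G2) ✓
  (1,3) → (φ(1),φ(3)) = (0,3) ∈ E(G2) ✓
  (1,4) → (φ(1),φ(4)) = (0,4) ∈ E(G2) ✓
  (2,3) → (φ(2),φ(3)) = (1,3) ∈ E(G2) ✓
All 6 edges of G1 map to edges of G2, and |E(G1)| = |E(G2)| = 6, so φ is a bijection on edges as well as vertices. Hence G1 ≅ G2.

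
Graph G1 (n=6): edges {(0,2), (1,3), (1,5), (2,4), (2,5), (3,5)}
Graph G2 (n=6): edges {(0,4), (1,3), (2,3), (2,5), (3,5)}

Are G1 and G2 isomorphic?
No, not isomorphic

The graphs are NOT isomorphic.

Connected components of G1: 1 component(s) with vertex sets [[0, 1, 2, 3, 4, 5]], sizes [6].
Connected components of G2: 2 component(s) with vertex sets [[0, 4], [1, 2, 3, 5]], sizes [2, 4].
The number of connected components (and the multiset of component sizes) is an isomorphism invariant — an isomorphism maps each component of G1 bijectively onto a component of G2. Since G1 has 1 component(s) and G2 has 2, they cannot be isomorphic.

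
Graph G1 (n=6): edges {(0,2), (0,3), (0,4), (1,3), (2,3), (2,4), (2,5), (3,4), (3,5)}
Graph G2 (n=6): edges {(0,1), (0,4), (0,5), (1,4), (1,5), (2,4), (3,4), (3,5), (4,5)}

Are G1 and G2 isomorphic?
Yes, isomorphic

The graphs are isomorphic.
One valid mapping φ: V(G1) → V(G2): 0→0, 1→2, 2→5, 3→4, 4→1, 5→3

Verify φ preserves adjacency — for each edge of G1, its image is an edge of G2:
  (0,2) → (φ(0),φ(2)) = (0,5) ∈ E(G2) ✓
  (0,3) → (φ(0),φ(3)) = (0,4) ∈ E(G2) ✓
  (0,4) → (φ(0),φ(4)) = (0,1) ∈ E(G2) ✓
  (1,3) → (φ(1),φ(3)) = (2,4) ∈ E(G2) ✓
  (2,3) → (φ(2),φ(3)) = (4,5) ∈ E(G2) ✓
  (2,4) → (φ(2),φ(4)) = (1,5) ∈ E(G2) ✓
  (2,5) → (φ(2),φ(5)) = (3,5) ∈ E(G2) ✓
  (3,4) → (φ(3),φ(4)) = (1,4) ∈ E(G2) ✓
  (3,5) → (φ(3),φ(5)) = (3,4) ∈ E(G2) ✓
All 9 edges of G1 map to edges of G2, and |E(G1)| = |E(G2)| = 9, so φ is a bijection on edges as well as vertices. Hence G1 ≅ G2.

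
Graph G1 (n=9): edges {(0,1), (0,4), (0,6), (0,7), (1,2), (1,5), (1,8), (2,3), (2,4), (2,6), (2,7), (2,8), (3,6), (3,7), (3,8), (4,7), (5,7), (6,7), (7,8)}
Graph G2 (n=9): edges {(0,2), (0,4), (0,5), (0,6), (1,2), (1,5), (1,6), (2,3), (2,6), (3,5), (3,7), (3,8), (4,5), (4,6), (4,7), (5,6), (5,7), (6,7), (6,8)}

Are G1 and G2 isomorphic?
Yes, isomorphic

The graphs are isomorphic.
One valid mapping φ: V(G1) → V(G2): 0→2, 1→3, 2→5, 3→4, 4→1, 5→8, 6→0, 7→6, 8→7

Verify φ preserves adjacency — for each edge of G1, its image is an edge of G2:
  (0,1) → (φ(0),φ(1)) = (2,3) ∈ E(G2) ✓
  (0,4) → (φ(0),φ(4)) = (1,2) ∈ E(G2) ✓
  (0,6) → (φ(0),φ(6)) = (0,2) ∈ E(G2) ✓
  (0,7) → (φ(0),φ(7)) = (2,6) ∈ E(G2) ✓
  (1,2) → (φ(1),φ(2)) = (3,5) ∈ E(G2) ✓
  (1,5) → (φ(1),φ(5)) = (3,8) ∈ E(G2) ✓
  (1,8) → (φ(1),φ(8)) = (3,7) ∈ E(G2) ✓
  (2,3) → (φ(2),φ(3)) = (4,5) ∈ E(G2) ✓
  (2,4) → (φ(2),φ(4)) = (1,5) ∈ E(G2) ✓
  (2,6) → (φ(2),φ(6)) = (0,5) ∈ E(G2) ✓
  (2,7) → (φ(2),φ(7)) = (5,6) ∈ E(G2) ✓
  (2,8) → (φ(2),φ(8)) = (5,7) ∈ E(G2) ✓
  (3,6) → (φ(3),φ(6)) = (0,4) ∈ E(G2) ✓
  (3,7) → (φ(3),φ(7)) = (4,6) ∈ E(G2) ✓
  (3,8) → (φ(3),φ(8)) = (4,7) ∈ E(G2) ✓
  (4,7) → (φ(4),φ(7)) = (1,6) ∈ E(G2) ✓
  (5,7) → (φ(5),φ(7)) = (6,8) ∈ E(G2) ✓
  (6,7) → (φ(6),φ(7)) = (0,6) ∈ E(G2) ✓
  (7,8) → (φ(7),φ(8)) = (6,7) ∈ E(G2) ✓
All 19 edges of G1 map to edges of G2, and |E(G1)| = |E(G2)| = 19, so φ is a bijection on edges as well as vertices. Hence G1 ≅ G2.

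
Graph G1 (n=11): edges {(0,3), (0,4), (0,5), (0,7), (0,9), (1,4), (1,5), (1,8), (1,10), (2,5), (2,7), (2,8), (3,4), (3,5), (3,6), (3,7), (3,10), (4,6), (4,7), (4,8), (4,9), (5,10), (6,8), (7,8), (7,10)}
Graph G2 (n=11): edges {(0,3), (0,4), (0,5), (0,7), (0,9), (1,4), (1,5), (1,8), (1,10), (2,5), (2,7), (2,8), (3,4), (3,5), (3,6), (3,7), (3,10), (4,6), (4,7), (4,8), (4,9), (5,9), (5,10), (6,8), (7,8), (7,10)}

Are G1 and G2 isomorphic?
No, not isomorphic

The graphs are NOT isomorphic.

Counting edges: G1 has 25 edge(s); G2 has 26 edge(s).
Edge count is an isomorphism invariant (a bijection on vertices induces a bijection on edges), so differing edge counts rule out isomorphism.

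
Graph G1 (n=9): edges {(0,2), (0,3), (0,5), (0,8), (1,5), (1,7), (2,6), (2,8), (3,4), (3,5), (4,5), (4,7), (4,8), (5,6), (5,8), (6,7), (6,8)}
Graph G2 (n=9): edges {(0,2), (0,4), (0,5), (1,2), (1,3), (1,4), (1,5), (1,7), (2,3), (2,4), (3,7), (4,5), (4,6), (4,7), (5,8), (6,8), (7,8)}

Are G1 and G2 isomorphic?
Yes, isomorphic

The graphs are isomorphic.
One valid mapping φ: V(G1) → V(G2): 0→2, 1→6, 2→3, 3→0, 4→5, 5→4, 6→7, 7→8, 8→1

Verify φ preserves adjacency — for each edge of G1, its image is an edge of G2:
  (0,2) → (φ(0),φ(2)) = (2,3) ∈ E(G2) ✓
  (0,3) → (φ(0),φ(3)) = (0,2) ∈ E(G2) ✓
  (0,5) → (φ(0),φ(5)) = (2,4) ∈ E(G2) ✓
  (0,8) → (φ(0),φ(8)) = (1,2) ∈ E(G2) ✓
  (1,5) → (φ(1),φ(5)) = (4,6) ∈ E(G2) ✓
  (1,7) → (φ(1),φ(7)) = (6,8) ∈ E(G2) ✓
  (2,6) → (φ(2),φ(6)) = (3,7) ∈ E(G2) ✓
  (2,8) → (φ(2),φ(8)) = (1,3) ∈ E(G2) ✓
  (3,4) → (φ(3),φ(4)) = (0,5) ∈ E(G2) ✓
  (3,5) → (φ(3),φ(5)) = (0,4) ∈ E(G2) ✓
  (4,5) → (φ(4),φ(5)) = (4,5) ∈ E(G2) ✓
  (4,7) → (φ(4),φ(7)) = (5,8) ∈ E(G2) ✓
  (4,8) → (φ(4),φ(8)) = (1,5) ∈ E(G2) ✓
  (5,6) → (φ(5),φ(6)) = (4,7) ∈ E(G2) ✓
  (5,8) → (φ(5),φ(8)) = (1,4) ∈ E(G2) ✓
  (6,7) → (φ(6),φ(7)) = (7,8) ∈ E(G2) ✓
  (6,8) → (φ(6),φ(8)) = (1,7) ∈ E(G2) ✓
All 17 edges of G1 map to edges of G2, and |E(G1)| = |E(G2)| = 17, so φ is a bijection on edges as well as vertices. Hence G1 ≅ G2.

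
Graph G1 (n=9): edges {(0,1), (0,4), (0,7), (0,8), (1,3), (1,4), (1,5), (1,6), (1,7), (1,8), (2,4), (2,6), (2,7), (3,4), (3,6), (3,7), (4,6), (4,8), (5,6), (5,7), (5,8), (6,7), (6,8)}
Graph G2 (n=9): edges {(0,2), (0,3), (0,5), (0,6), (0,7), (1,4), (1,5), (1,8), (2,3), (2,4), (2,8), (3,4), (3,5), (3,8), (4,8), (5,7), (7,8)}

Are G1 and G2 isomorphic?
No, not isomorphic

The graphs are NOT isomorphic.

Counting triangles (3-cliques): G1 has 21, G2 has 8.
Triangle count is an isomorphism invariant, so differing triangle counts rule out isomorphism.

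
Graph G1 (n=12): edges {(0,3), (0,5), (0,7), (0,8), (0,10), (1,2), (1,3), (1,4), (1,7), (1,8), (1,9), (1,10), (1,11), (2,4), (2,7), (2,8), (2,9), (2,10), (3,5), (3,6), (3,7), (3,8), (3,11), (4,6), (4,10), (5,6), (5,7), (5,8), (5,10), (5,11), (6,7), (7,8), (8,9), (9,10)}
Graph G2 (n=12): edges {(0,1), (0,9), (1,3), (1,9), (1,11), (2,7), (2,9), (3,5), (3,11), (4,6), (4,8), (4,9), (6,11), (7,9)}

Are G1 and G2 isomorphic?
No, not isomorphic

The graphs are NOT isomorphic.

Connected components of G1: 1 component(s) with vertex sets [[0, 1, 2, 3, 4, 5, 6, 7, 8, 9, 10, 11]], sizes [12].
Connected components of G2: 2 component(s) with vertex sets [[10], [0, 1, 2, 3, 4, 5, 6, 7, 8, 9, 11]], sizes [1, 11].
The number of connected components (and the multiset of component sizes) is an isomorphism invariant — an isomorphism maps each component of G1 bijectively onto a component of G2. Since G1 has 1 component(s) and G2 has 2, they cannot be isomorphic.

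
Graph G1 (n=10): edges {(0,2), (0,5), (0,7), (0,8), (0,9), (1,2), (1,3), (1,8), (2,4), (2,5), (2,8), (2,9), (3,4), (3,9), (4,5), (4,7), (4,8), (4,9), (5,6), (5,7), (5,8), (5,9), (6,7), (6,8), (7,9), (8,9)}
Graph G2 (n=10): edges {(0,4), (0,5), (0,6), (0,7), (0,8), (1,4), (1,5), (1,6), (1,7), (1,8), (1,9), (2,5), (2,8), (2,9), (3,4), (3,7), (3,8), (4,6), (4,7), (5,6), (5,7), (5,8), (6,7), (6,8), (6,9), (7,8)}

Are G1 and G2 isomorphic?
Yes, isomorphic

The graphs are isomorphic.
One valid mapping φ: V(G1) → V(G2): 0→0, 1→2, 2→5, 3→9, 4→1, 5→7, 6→3, 7→4, 8→8, 9→6

Verify φ preserves adjacency — for each edge of G1, its image is an edge of G2:
  (0,2) → (φ(0),φ(2)) = (0,5) ∈ E(G2) ✓
  (0,5) → (φ(0),φ(5)) = (0,7) ∈ E(G2) ✓
  (0,7) → (φ(0),φ(7)) = (0,4) ∈ E(G2) ✓
  (0,8) → (φ(0),φ(8)) = (0,8) ∈ E(G2) ✓
  (0,9) → (φ(0),φ(9)) = (0,6) ∈ E(G2) ✓
  (1,2) → (φ(1),φ(2)) = (2,5) ∈ E(G2) ✓
  (1,3) → (φ(1),φ(3)) = (2,9) ∈ E(G2) ✓
  (1,8) → (φ(1),φ(8)) = (2,8) ∈ E(G2) ✓
  (2,4) → (φ(2),φ(4)) = (1,5) ∈ E(G2) ✓
  (2,5) → (φ(2),φ(5)) = (5,7) ∈ E(G2) ✓
  (2,8) → (φ(2),φ(8)) = (5,8) ∈ E(G2) ✓
  (2,9) → (φ(2),φ(9)) = (5,6) ∈ E(G2) ✓
  (3,4) → (φ(3),φ(4)) = (1,9) ∈ E(G2) ✓
  (3,9) → (φ(3),φ(9)) = (6,9) ∈ E(G2) ✓
  (4,5) → (φ(4),φ(5)) = (1,7) ∈ E(G2) ✓
  (4,7) → (φ(4),φ(7)) = (1,4) ∈ E(G2) ✓
  (4,8) → (φ(4),φ(8)) = (1,8) ∈ E(G2) ✓
  (4,9) → (φ(4),φ(9)) = (1,6) ∈ E(G2) ✓
  (5,6) → (φ(5),φ(6)) = (3,7) ∈ E(G2) ✓
  (5,7) → (φ(5),φ(7)) = (4,7) ∈ E(G2) ✓
  (5,8) → (φ(5),φ(8)) = (7,8) ∈ E(G2) ✓
  (5,9) → (φ(5),φ(9)) = (6,7) ∈ E(G2) ✓
  (6,7) → (φ(6),φ(7)) = (3,4) ∈ E(G2) ✓
  (6,8) → (φ(6),φ(8)) = (3,8) ∈ E(G2) ✓
  (7,9) → (φ(7),φ(9)) = (4,6) ∈ E(G2) ✓
  (8,9) → (φ(8),φ(9)) = (6,8) ∈ E(G2) ✓
All 26 edges of G1 map to edges of G2, and |E(G1)| = |E(G2)| = 26, so φ is a bijection on edges as well as vertices. Hence G1 ≅ G2.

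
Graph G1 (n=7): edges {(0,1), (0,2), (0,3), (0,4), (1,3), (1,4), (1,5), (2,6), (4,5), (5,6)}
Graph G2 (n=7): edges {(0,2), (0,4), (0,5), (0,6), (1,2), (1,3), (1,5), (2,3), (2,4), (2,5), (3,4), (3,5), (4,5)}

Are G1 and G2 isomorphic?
No, not isomorphic

The graphs are NOT isomorphic.

Degrees in G1: deg(0)=4, deg(1)=4, deg(2)=2, deg(3)=2, deg(4)=3, deg(5)=3, deg(6)=2.
Sorted degree sequence of G1: [4, 4, 3, 3, 2, 2, 2].
Degrees in G2: deg(0)=4, deg(1)=3, deg(2)=5, deg(3)=4, deg(4)=4, deg(5)=5, deg(6)=1.
Sorted degree sequence of G2: [5, 5, 4, 4, 4, 3, 1].
The (sorted) degree sequence is an isomorphism invariant, so since G1 and G2 have different degree sequences they cannot be isomorphic.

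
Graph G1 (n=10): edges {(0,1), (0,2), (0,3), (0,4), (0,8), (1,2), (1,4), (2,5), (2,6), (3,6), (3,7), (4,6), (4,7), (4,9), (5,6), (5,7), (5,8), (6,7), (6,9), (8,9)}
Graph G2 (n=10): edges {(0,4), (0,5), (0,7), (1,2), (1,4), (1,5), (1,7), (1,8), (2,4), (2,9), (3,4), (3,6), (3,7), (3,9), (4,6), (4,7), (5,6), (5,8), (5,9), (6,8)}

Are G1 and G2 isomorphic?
Yes, isomorphic

The graphs are isomorphic.
One valid mapping φ: V(G1) → V(G2): 0→5, 1→8, 2→6, 3→0, 4→1, 5→3, 6→4, 7→7, 8→9, 9→2

Verify φ preserves adjacency — for each edge of G1, its image is an edge of G2:
  (0,1) → (φ(0),φ(1)) = (5,8) ∈ E(G2) ✓
  (0,2) → (φ(0),φ(2)) = (5,6) ∈ E(G2) ✓
  (0,3) → (φ(0),φ(3)) = (0,5) ∈ E(G2) ✓
  (0,4) → (φ(0),φ(4)) = (1,5) ∈ E(G2) ✓
  (0,8) → (φ(0),φ(8)) = (5,9) ∈ E(G2) ✓
  (1,2) → (φ(1),φ(2)) = (6,8) ∈ E(G2) ✓
  (1,4) → (φ(1),φ(4)) = (1,8) ∈ E(G2) ✓
  (2,5) → (φ(2),φ(5)) = (3,6) ∈ E(G2) ✓
  (2,6) → (φ(2),φ(6)) = (4,6) ∈ E(G2) ✓
  (3,6) → (φ(3),φ(6)) = (0,4) ∈ E(G2) ✓
  (3,7) → (φ(3),φ(7)) = (0,7) ∈ E(G2) ✓
  (4,6) → (φ(4),φ(6)) = (1,4) ∈ E(G2) ✓
  (4,7) → (φ(4),φ(7)) = (1,7) ∈ E(G2) ✓
  (4,9) → (φ(4),φ(9)) = (1,2) ∈ E(G2) ✓
  (5,6) → (φ(5),φ(6)) = (3,4) ∈ E(G2) ✓
  (5,7) → (φ(5),φ(7)) = (3,7) ∈ E(G2) ✓
  (5,8) → (φ(5),φ(8)) = (3,9) ∈ E(G2) ✓
  (6,7) → (φ(6),φ(7)) = (4,7) ∈ E(G2) ✓
  (6,9) → (φ(6),φ(9)) = (2,4) ∈ E(G2) ✓
  (8,9) → (φ(8),φ(9)) = (2,9) ∈ E(G2) ✓
All 20 edges of G1 map to edges of G2, and |E(G1)| = |E(G2)| = 20, so φ is a bijection on edges as well as vertices. Hence G1 ≅ G2.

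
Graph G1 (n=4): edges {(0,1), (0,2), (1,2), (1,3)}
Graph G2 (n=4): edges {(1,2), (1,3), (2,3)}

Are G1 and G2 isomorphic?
No, not isomorphic

The graphs are NOT isomorphic.

Degrees in G1: deg(0)=2, deg(1)=3, deg(2)=2, deg(3)=1.
Sorted degree sequence of G1: [3, 2, 2, 1].
Degrees in G2: deg(0)=0, deg(1)=2, deg(2)=2, deg(3)=2.
Sorted degree sequence of G2: [2, 2, 2, 0].
The (sorted) degree sequence is an isomorphism invariant, so since G1 and G2 have different degree sequences they cannot be isomorphic.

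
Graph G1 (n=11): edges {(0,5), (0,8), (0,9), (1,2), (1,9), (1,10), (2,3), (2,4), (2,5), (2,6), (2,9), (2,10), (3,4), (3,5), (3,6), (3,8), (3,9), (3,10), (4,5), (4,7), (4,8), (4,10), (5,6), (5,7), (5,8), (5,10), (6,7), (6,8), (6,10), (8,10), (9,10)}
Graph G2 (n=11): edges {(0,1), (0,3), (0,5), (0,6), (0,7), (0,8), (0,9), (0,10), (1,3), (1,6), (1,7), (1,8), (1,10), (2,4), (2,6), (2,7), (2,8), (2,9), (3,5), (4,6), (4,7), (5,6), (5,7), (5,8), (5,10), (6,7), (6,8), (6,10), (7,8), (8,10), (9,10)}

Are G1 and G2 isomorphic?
Yes, isomorphic

The graphs are isomorphic.
One valid mapping φ: V(G1) → V(G2): 0→9, 1→4, 2→7, 3→8, 4→1, 5→0, 6→5, 7→3, 8→10, 9→2, 10→6

Verify φ preserves adjacency — for each edge of G1, its image is an edge of G2:
  (0,5) → (φ(0),φ(5)) = (0,9) ∈ E(G2) ✓
  (0,8) → (φ(0),φ(8)) = (9,10) ∈ E(G2) ✓
  (0,9) → (φ(0),φ(9)) = (2,9) ∈ E(G2) ✓
  (1,2) → (φ(1),φ(2)) = (4,7) ∈ E(G2) ✓
  (1,9) → (φ(1),φ(9)) = (2,4) ∈ E(G2) ✓
  (1,10) → (φ(1),φ(10)) = (4,6) ∈ E(G2) ✓
  (2,3) → (φ(2),φ(3)) = (7,8) ∈ E(G2) ✓
  (2,4) → (φ(2),φ(4)) = (1,7) ∈ E(G2) ✓
  (2,5) → (φ(2),φ(5)) = (0,7) ∈ E(G2) ✓
  (2,6) → (φ(2),φ(6)) = (5,7) ∈ E(G2) ✓
  (2,9) → (φ(2),φ(9)) = (2,7) ∈ E(G2) ✓
  (2,10) → (φ(2),φ(10)) = (6,7) ∈ E(G2) ✓
  (3,4) → (φ(3),φ(4)) = (1,8) ∈ E(G2) ✓
  (3,5) → (φ(3),φ(5)) = (0,8) ∈ E(G2) ✓
  (3,6) → (φ(3),φ(6)) = (5,8) ∈ E(G2) ✓
  (3,8) → (φ(3),φ(8)) = (8,10) ∈ E(G2) ✓
  (3,9) → (φ(3),φ(9)) = (2,8) ∈ E(G2) ✓
  (3,10) → (φ(3),φ(10)) = (6,8) ∈ E(G2) ✓
  (4,5) → (φ(4),φ(5)) = (0,1) ∈ E(G2) ✓
  (4,7) → (φ(4),φ(7)) = (1,3) ∈ E(G2) ✓
  (4,8) → (φ(4),φ(8)) = (1,10) ∈ E(G2) ✓
  (4,10) → (φ(4),φ(10)) = (1,6) ∈ E(G2) ✓
  (5,6) → (φ(5),φ(6)) = (0,5) ∈ E(G2) ✓
  (5,7) → (φ(5),φ(7)) = (0,3) ∈ E(G2) ✓
  (5,8) → (φ(5),φ(8)) = (0,10) ∈ E(G2) ✓
  (5,10) → (φ(5),φ(10)) = (0,6) ∈ E(G2) ✓
  (6,7) → (φ(6),φ(7)) = (3,5) ∈ E(G2) ✓
  (6,8) → (φ(6),φ(8)) = (5,10) ∈ E(G2) ✓
  (6,10) → (φ(6),φ(10)) = (5,6) ∈ E(G2) ✓
  (8,10) → (φ(8),φ(10)) = (6,10) ∈ E(G2) ✓
  (9,10) → (φ(9),φ(10)) = (2,6) ∈ E(G2) ✓
All 31 edges of G1 map to edges of G2, and |E(G1)| = |E(G2)| = 31, so φ is a bijection on edges as well as vertices. Hence G1 ≅ G2.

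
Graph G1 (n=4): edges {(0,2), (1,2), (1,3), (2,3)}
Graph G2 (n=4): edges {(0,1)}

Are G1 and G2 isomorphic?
No, not isomorphic

The graphs are NOT isomorphic.

Counting triangles (3-cliques): G1 has 1, G2 has 0.
Triangle count is an isomorphism invariant, so differing triangle counts rule out isomorphism.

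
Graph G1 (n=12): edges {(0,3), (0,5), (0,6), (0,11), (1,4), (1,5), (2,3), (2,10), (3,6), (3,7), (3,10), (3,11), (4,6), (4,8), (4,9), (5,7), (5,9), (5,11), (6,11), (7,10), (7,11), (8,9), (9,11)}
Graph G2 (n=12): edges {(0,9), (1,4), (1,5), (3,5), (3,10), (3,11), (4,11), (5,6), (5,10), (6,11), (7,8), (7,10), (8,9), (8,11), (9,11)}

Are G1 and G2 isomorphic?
No, not isomorphic

The graphs are NOT isomorphic.

Connected components of G1: 1 component(s) with vertex sets [[0, 1, 2, 3, 4, 5, 6, 7, 8, 9, 10, 11]], sizes [12].
Connected components of G2: 2 component(s) with vertex sets [[2], [0, 1, 3, 4, 5, 6, 7, 8, 9, 10, 11]], sizes [1, 11].
The number of connected components (and the multiset of component sizes) is an isomorphism invariant — an isomorphism maps each component of G1 bijectively onto a component of G2. Since G1 has 1 component(s) and G2 has 2, they cannot be isomorphic.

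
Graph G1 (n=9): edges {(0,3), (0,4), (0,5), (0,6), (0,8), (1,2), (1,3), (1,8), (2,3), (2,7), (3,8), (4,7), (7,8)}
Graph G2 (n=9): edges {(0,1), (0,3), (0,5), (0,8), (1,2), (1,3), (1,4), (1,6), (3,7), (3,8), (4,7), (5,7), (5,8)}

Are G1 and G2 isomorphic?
Yes, isomorphic

The graphs are isomorphic.
One valid mapping φ: V(G1) → V(G2): 0→1, 1→8, 2→5, 3→0, 4→4, 5→6, 6→2, 7→7, 8→3

Verify φ preserves adjacency — for each edge of G1, its image is an edge of G2:
  (0,3) → (φ(0),φ(3)) = (0,1) ∈ E(G2) ✓
  (0,4) → (φ(0),φ(4)) = (1,4) ∈ E(G2) ✓
  (0,5) → (φ(0),φ(5)) = (1,6) ∈ E(G2) ✓
  (0,6) → (φ(0),φ(6)) = (1,2) ∈ E(G2) ✓
  (0,8) → (φ(0),φ(8)) = (1,3) ∈ E(G2) ✓
  (1,2) → (φ(1),φ(2)) = (5,8) ∈ E(G2) ✓
  (1,3) → (φ(1),φ(3)) = (0,8) ∈ E(G2) ✓
  (1,8) → (φ(1),φ(8)) = (3,8) ∈ E(G2) ✓
  (2,3) → (φ(2),φ(3)) = (0,5) ∈ E(G2) ✓
  (2,7) → (φ(2),φ(7)) = (5,7) ∈ E(G2) ✓
  (3,8) → (φ(3),φ(8)) = (0,3) ∈ E(G2) ✓
  (4,7) → (φ(4),φ(7)) = (4,7) ∈ E(G2) ✓
  (7,8) → (φ(7),φ(8)) = (3,7) ∈ E(G2) ✓
All 13 edges of G1 map to edges of G2, and |E(G1)| = |E(G2)| = 13, so φ is a bijection on edges as well as vertices. Hence G1 ≅ G2.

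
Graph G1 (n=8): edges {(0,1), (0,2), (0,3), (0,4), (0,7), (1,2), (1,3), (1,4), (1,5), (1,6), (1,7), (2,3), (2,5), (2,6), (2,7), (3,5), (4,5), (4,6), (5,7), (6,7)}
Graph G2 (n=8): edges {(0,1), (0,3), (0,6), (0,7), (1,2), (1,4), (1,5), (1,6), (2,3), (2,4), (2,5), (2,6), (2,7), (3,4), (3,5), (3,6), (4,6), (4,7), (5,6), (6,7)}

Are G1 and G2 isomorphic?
Yes, isomorphic

The graphs are isomorphic.
One valid mapping φ: V(G1) → V(G2): 0→1, 1→6, 2→2, 3→5, 4→0, 5→3, 6→7, 7→4

Verify φ preserves adjacency — for each edge of G1, its image is an edge of G2:
  (0,1) → (φ(0),φ(1)) = (1,6) ∈ E(G2) ✓
  (0,2) → (φ(0),φ(2)) = (1,2) ∈ E(G2) ✓
  (0,3) → (φ(0),φ(3)) = (1,5) ∈ E(G2) ✓
  (0,4) → (φ(0),φ(4)) = (0,1) ∈ E(G2) ✓
  (0,7) → (φ(0),φ(7)) = (1,4) ∈ E(G2) ✓
  (1,2) → (φ(1),φ(2)) = (2,6) ∈ E(G2) ✓
  (1,3) → (φ(1),φ(3)) = (5,6) ∈ E(G2) ✓
  (1,4) → (φ(1),φ(4)) = (0,6) ∈ E(G2) ✓
  (1,5) → (φ(1),φ(5)) = (3,6) ∈ E(G2) ✓
  (1,6) → (φ(1),φ(6)) = (6,7) ∈ E(G2) ✓
  (1,7) → (φ(1),φ(7)) = (4,6) ∈ E(G2) ✓
  (2,3) → (φ(2),φ(3)) = (2,5) ∈ E(G2) ✓
  (2,5) → (φ(2),φ(5)) = (2,3) ∈ E(G2) ✓
  (2,6) → (φ(2),φ(6)) = (2,7) ∈ E(G2) ✓
  (2,7) → (φ(2),φ(7)) = (2,4) ∈ E(G2) ✓
  (3,5) → (φ(3),φ(5)) = (3,5) ∈ E(G2) ✓
  (4,5) → (φ(4),φ(5)) = (0,3) ∈ E(G2) ✓
  (4,6) → (φ(4),φ(6)) = (0,7) ∈ E(G2) ✓
  (5,7) → (φ(5),φ(7)) = (3,4) ∈ E(G2) ✓
  (6,7) → (φ(6),φ(7)) = (4,7) ∈ E(G2) ✓
All 20 edges of G1 map to edges of G2, and |E(G1)| = |E(G2)| = 20, so φ is a bijection on edges as well as vertices. Hence G1 ≅ G2.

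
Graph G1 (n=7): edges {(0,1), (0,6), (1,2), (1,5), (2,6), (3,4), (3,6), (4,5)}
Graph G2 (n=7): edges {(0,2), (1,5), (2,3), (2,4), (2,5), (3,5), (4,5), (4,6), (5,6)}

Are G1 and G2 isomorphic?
No, not isomorphic

The graphs are NOT isomorphic.

Counting triangles (3-cliques): G1 has 0, G2 has 3.
Triangle count is an isomorphism invariant, so differing triangle counts rule out isomorphism.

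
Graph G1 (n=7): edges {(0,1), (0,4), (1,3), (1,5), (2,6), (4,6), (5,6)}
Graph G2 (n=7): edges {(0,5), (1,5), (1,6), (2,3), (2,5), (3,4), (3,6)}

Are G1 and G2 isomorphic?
Yes, isomorphic

The graphs are isomorphic.
One valid mapping φ: V(G1) → V(G2): 0→1, 1→5, 2→4, 3→0, 4→6, 5→2, 6→3

Verify φ preserves adjacency — for each edge of G1, its image is an edge of G2:
  (0,1) → (φ(0),φ(1)) = (1,5) ∈ E(G2) ✓
  (0,4) → (φ(0),φ(4)) = (1,6) ∈ E(G2) ✓
  (1,3) → (φ(1),φ(3)) = (0,5) ∈ E(G2) ✓
  (1,5) → (φ(1),φ(5)) = (2,5) ∈ E(G2) ✓
  (2,6) → (φ(2),φ(6)) = (3,4) ∈ E(G2) ✓
  (4,6) → (φ(4),φ(6)) = (3,6) ∈ E(G2) ✓
  (5,6) → (φ(5),φ(6)) = (2,3) ∈ E(G2) ✓
All 7 edges of G1 map to edges of G2, and |E(G1)| = |E(G2)| = 7, so φ is a bijection on edges as well as vertices. Hence G1 ≅ G2.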